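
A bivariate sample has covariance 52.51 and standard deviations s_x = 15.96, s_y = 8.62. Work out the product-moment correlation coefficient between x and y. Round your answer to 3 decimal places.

0.382

r = Cov(x,y) / (s_x · s_y) = 52.51 / (15.96 × 8.62)
  = 52.51 / 137.5752 ≈ 0.382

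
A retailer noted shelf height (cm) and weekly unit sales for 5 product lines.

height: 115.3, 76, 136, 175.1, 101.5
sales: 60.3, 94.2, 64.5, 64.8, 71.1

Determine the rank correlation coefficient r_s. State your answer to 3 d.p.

Rank height: 3, 1, 4, 5, 2
Rank sales: 1, 5, 2, 3, 4
d = rank(height) − rank(sales): 2, -4, 2, 2, -2; Σd² = 32
ρ = 1 − 6Σd² / [n(n²−1)] = 1 − 6×32 / (5×24) = 1 − 192/120 ≈ -0.600

-0.600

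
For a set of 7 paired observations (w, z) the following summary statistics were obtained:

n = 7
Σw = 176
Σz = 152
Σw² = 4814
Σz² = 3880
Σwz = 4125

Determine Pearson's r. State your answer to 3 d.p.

0.639

r = (nΣwz − ΣwΣz) / √[(nΣw² − (Σw)²)(nΣz² − (Σz)²)]
Numerator: 7×4125 − 176×152 = 2123
Denominator: √[(33698 − 30976)(27160 − 23104)] = √[2722 × 4056] = 3322.7146
r = 2123 / 3322.7146 ≈ 0.639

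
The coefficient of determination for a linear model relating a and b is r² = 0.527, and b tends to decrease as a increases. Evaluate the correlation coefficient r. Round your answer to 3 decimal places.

|r| = √0.527 = 0.726
The association is negative, so r = −0.726.

-0.726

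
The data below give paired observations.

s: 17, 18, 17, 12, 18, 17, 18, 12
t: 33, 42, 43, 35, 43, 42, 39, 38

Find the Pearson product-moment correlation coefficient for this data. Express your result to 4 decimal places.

n = 8, Σs = 129, Σt = 315, Σs² = 2127, Σt² = 12505, Σst = 5114
nΣst − ΣsΣt = 40912 − 40635 = 277
nΣs² − (Σs)² = 17016 − 16641 = 375; nΣt² − (Σt)² = 100040 − 99225 = 815
r = 277 / √(375 × 815) = 277 / 552.8336 ≈ 0.5011

0.5011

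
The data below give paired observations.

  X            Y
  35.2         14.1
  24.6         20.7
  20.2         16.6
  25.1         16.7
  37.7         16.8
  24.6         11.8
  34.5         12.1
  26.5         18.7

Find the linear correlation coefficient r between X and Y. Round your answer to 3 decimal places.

-0.316

n = 8, ΣX = 228.4, ΣY = 127.5, ΣX² = 6801.2, ΣY² = 2099.33, ΣXY = 3596.67
nΣXY − ΣXΣY = 28773.36 − 29121 = -347.64
nΣX² − (ΣX)² = 54409.6 − 52166.56 = 2243.04; nΣY² − (ΣY)² = 16794.64 − 16256.25 = 538.39
r = -347.64 / √(2243.04 × 538.39) = -347.64 / 1098.9223 ≈ -0.316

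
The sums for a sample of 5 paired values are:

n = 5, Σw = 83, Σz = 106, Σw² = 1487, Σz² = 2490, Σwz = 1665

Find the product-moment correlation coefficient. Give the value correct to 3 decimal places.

r = (nΣwz − ΣwΣz) / √[(nΣw² − (Σw)²)(nΣz² − (Σz)²)]
Numerator: 5×1665 − 83×106 = -473
Denominator: √[(7435 − 6889)(12450 − 11236)] = √[546 × 1214] = 814.1523
r = -473 / 814.1523 ≈ -0.581

-0.581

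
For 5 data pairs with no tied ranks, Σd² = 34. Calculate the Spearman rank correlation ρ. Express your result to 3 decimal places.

-0.700

ρ = 1 − 6Σd² / [n(n²−1)] = 1 − 6×34 / (5×24)
  = 1 − 204/120 = 1 − 1.7000 ≈ -0.700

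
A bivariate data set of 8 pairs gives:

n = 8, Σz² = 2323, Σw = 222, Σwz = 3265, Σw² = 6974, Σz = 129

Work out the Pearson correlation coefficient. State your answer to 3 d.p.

-0.708

r = (nΣwz − ΣwΣz) / √[(nΣw² − (Σw)²)(nΣz² − (Σz)²)]
Numerator: 8×3265 − 222×129 = -2518
Denominator: √[(55792 − 49284)(18584 − 16641)] = √[6508 × 1943] = 3555.9871
r = -2518 / 3555.9871 ≈ -0.708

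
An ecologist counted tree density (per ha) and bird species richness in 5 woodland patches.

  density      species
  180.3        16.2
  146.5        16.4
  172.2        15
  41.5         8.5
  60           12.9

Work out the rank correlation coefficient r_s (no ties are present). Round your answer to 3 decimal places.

Rank density: 5, 3, 4, 1, 2
Rank species: 4, 5, 3, 1, 2
d = rank(density) − rank(species): 1, -2, 1, 0, 0; Σd² = 6
ρ = 1 − 6Σd² / [n(n²−1)] = 1 − 6×6 / (5×24) = 1 − 36/120 ≈ 0.700

0.700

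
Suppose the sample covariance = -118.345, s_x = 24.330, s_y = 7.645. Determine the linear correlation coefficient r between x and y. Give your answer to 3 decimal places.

r = Cov(x,y) / (s_x · s_y) = -118.345 / (24.330 × 7.645)
  = -118.345 / 186.0028 ≈ -0.636

-0.636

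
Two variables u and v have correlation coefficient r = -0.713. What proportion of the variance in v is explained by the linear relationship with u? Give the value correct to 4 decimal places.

r² = (-0.713)² = 0.5084

0.5084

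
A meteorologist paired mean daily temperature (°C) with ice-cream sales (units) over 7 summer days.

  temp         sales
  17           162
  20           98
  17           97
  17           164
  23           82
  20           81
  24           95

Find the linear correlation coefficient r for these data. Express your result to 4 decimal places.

-0.6650

n = 7, Σx = 138, Σy = 779, Σx² = 2772, Σy² = 94463, Σxy = 14937
nΣxy − ΣxΣy = 104559 − 107502 = -2943
nΣx² − (Σx)² = 19404 − 19044 = 360; nΣy² − (Σy)² = 661241 − 606841 = 54400
r = -2943 / √(360 × 54400) = -2943 / 4425.3813 ≈ -0.6650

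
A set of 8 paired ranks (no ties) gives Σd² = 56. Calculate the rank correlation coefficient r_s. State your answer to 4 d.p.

ρ = 1 − 6Σd² / [n(n²−1)] = 1 − 6×56 / (8×63)
  = 1 − 336/504 = 1 − 0.66667 ≈ 0.3333

0.3333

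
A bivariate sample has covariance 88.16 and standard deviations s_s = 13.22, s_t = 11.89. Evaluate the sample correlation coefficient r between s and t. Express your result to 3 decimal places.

r = Cov(s,t) / (s_s · s_t) = 88.16 / (13.22 × 11.89)
  = 88.16 / 157.1858 ≈ 0.561

0.561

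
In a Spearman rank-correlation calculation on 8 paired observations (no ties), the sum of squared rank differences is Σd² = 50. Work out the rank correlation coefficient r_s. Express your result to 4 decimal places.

0.4048

ρ = 1 − 6Σd² / [n(n²−1)] = 1 − 6×50 / (8×63)
  = 1 − 300/504 = 1 − 0.59524 ≈ 0.4048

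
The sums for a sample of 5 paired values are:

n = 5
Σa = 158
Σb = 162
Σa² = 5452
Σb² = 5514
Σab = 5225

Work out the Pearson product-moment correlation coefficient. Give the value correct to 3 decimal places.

r = (nΣab − ΣaΣb) / √[(nΣa² − (Σa)²)(nΣb² − (Σb)²)]
Numerator: 5×5225 − 158×162 = 529
Denominator: √[(27260 − 24964)(27570 − 26244)] = √[2296 × 1326] = 1744.8484
r = 529 / 1744.8484 ≈ 0.303

0.303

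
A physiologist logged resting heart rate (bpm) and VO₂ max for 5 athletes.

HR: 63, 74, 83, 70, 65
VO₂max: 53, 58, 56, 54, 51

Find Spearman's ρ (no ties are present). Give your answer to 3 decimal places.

Rank HR: 1, 4, 5, 3, 2
Rank VO₂max: 2, 5, 4, 3, 1
d = rank(HR) − rank(VO₂max): -1, -1, 1, 0, 1; Σd² = 4
ρ = 1 − 6Σd² / [n(n²−1)] = 1 − 6×4 / (5×24) = 1 − 24/120 ≈ 0.800

0.800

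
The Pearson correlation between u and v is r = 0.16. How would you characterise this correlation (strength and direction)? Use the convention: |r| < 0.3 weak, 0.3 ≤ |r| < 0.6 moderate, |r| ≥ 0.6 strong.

weak positive

r = 0.16 > 0 so the relationship is positive.
|r| = 0.16, which falls in the weak range.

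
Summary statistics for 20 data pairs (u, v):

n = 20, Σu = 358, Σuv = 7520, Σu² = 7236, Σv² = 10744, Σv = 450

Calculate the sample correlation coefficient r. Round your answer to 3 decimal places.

r = (nΣuv − ΣuΣv) / √[(nΣu² − (Σu)²)(nΣv² − (Σv)²)]
Numerator: 20×7520 − 358×450 = -10700
Denominator: √[(144720 − 128164)(214880 − 202500)] = √[16556 × 12380] = 14316.5387
r = -10700 / 14316.5387 ≈ -0.747

-0.747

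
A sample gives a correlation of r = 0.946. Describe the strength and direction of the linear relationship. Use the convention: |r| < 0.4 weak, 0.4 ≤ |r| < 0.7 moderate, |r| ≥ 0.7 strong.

r = 0.946 > 0 so the relationship is positive.
|r| = 0.946, which falls in the strong range.

strong positive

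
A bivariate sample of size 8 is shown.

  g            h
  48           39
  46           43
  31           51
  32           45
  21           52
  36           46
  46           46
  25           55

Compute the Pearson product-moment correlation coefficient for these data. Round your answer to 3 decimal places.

n = 8, Σg = 285, Σh = 377, Σg² = 10883, Σh² = 17957, Σgh = 13110
nΣgh − ΣgΣh = 104880 − 107445 = -2565
nΣg² − (Σg)² = 87064 − 81225 = 5839; nΣh² − (Σh)² = 143656 − 142129 = 1527
r = -2565 / √(5839 × 1527) = -2565 / 2985.9928 ≈ -0.859

-0.859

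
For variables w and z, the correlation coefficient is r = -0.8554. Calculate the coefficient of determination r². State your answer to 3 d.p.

r² = (-0.8554)² = 0.732

0.732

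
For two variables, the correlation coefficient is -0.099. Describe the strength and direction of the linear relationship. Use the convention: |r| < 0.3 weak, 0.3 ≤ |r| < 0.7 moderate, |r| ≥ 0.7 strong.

weak negative

r = -0.099 < 0 so the relationship is negative.
|r| = 0.099, which falls in the weak range.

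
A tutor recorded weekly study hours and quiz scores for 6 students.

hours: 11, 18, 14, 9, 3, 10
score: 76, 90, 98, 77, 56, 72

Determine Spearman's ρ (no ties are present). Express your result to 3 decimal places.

0.771

Rank hours: 4, 6, 5, 2, 1, 3
Rank score: 3, 5, 6, 4, 1, 2
d = rank(hours) − rank(score): 1, 1, -1, -2, 0, 1; Σd² = 8
ρ = 1 − 6Σd² / [n(n²−1)] = 1 − 6×8 / (6×35) = 1 − 48/210 ≈ 0.771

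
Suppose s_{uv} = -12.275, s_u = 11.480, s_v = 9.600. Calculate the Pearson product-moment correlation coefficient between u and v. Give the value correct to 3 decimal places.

-0.111

r = Cov(u,v) / (s_u · s_v) = -12.275 / (11.480 × 9.600)
  = -12.275 / 110.2080 ≈ -0.111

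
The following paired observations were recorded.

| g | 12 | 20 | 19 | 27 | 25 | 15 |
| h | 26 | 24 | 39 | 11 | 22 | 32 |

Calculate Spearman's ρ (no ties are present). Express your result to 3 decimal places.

Rank g: 1, 4, 3, 6, 5, 2
Rank h: 4, 3, 6, 1, 2, 5
d = rank(g) − rank(h): -3, 1, -3, 5, 3, -3; Σd² = 62
ρ = 1 − 6Σd² / [n(n²−1)] = 1 − 6×62 / (6×35) = 1 − 372/210 ≈ -0.771

-0.771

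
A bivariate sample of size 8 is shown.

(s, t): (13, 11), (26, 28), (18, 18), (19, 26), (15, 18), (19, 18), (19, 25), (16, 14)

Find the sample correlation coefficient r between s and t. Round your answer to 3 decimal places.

0.836

n = 8, Σs = 145, Σt = 158, Σs² = 2733, Σt² = 3374, Σst = 3000
nΣst − ΣsΣt = 24000 − 22910 = 1090
nΣs² − (Σs)² = 21864 − 21025 = 839; nΣt² − (Σt)² = 26992 − 24964 = 2028
r = 1090 / √(839 × 2028) = 1090 / 1304.4125 ≈ 0.836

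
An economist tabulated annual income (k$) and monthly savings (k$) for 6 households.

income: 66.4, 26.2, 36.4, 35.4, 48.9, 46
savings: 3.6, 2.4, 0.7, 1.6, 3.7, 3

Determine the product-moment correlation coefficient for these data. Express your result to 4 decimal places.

n = 6, Σx = 259.3, Σy = 15, Σx² = 12180.73, Σy² = 44.46, Σxy = 702.97
nΣxy − ΣxΣy = 4217.82 − 3889.5 = 328.32
nΣx² − (Σx)² = 73084.38 − 67236.49 = 5847.89; nΣy² − (Σy)² = 266.76 − 225 = 41.76
r = 328.32 / √(5847.89 × 41.76) = 328.32 / 494.1739 ≈ 0.6644

0.6644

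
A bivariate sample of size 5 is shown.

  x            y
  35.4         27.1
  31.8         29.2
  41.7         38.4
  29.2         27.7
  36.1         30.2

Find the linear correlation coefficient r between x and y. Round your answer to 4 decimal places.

0.8261

n = 5, Σx = 174.2, Σy = 152.6, Σx² = 6159.14, Σy² = 4740.94, Σxy = 5388.24
nΣxy − ΣxΣy = 26941.2 − 26582.92 = 358.28
nΣx² − (Σx)² = 30795.7 − 30345.64 = 450.06; nΣy² − (Σy)² = 23704.7 − 23286.76 = 417.94
r = 358.28 / √(450.06 × 417.94) = 358.28 / 433.7028 ≈ 0.8261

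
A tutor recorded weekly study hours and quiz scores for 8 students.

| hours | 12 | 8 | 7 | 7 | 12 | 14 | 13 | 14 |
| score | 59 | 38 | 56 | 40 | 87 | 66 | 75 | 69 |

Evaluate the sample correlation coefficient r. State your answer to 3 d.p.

n = 8, Σx = 87, Σy = 490, Σx² = 1011, Σy² = 31972, Σxy = 5593
nΣxy − ΣxΣy = 44744 − 42630 = 2114
nΣx² − (Σx)² = 8088 − 7569 = 519; nΣy² − (Σy)² = 255776 − 240100 = 15676
r = 2114 / √(519 × 15676) = 2114 / 2852.3401 ≈ 0.741

0.741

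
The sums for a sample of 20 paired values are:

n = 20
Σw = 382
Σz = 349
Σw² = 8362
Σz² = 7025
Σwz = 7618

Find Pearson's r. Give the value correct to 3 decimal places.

0.954

r = (nΣwz − ΣwΣz) / √[(nΣw² − (Σw)²)(nΣz² − (Σz)²)]
Numerator: 20×7618 − 382×349 = 19042
Denominator: √[(167240 − 145924)(140500 − 121801)] = √[21316 × 18699] = 19964.6659
r = 19042 / 19964.6659 ≈ 0.954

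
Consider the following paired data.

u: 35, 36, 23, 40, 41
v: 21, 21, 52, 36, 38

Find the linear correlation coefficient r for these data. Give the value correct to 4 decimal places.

n = 5, Σu = 175, Σv = 168, Σu² = 6331, Σv² = 6326, Σuv = 5685
nΣuv − ΣuΣv = 28425 − 29400 = -975
nΣu² − (Σu)² = 31655 − 30625 = 1030; nΣv² − (Σv)² = 31630 − 28224 = 3406
r = -975 / √(1030 × 3406) = -975 / 1873.0136 ≈ -0.5206

-0.5206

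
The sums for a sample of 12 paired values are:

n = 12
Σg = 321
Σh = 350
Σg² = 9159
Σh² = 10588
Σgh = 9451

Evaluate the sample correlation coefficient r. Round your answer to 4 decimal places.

r = (nΣgh − ΣgΣh) / √[(nΣg² − (Σg)²)(nΣh² − (Σh)²)]
Numerator: 12×9451 − 321×350 = 1062
Denominator: √[(109908 − 103041)(127056 − 122500)] = √[6867 × 4556] = 5593.3936
r = 1062 / 5593.3936 ≈ 0.1899

0.1899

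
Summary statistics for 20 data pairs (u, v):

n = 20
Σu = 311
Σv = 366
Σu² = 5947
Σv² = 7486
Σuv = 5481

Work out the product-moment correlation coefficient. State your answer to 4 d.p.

r = (nΣuv − ΣuΣv) / √[(nΣu² − (Σu)²)(nΣv² − (Σv)²)]
Numerator: 20×5481 − 311×366 = -4206
Denominator: √[(118940 − 96721)(149720 − 133956)] = √[22219 × 15764] = 18715.2429
r = -4206 / 18715.2429 ≈ -0.2247

-0.2247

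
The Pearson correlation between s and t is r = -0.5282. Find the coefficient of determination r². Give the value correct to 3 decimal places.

r² = (-0.5282)² = 0.279

0.279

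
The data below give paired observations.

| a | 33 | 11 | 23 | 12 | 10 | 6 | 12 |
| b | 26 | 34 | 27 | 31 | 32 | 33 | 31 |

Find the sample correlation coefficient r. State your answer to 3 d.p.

-0.928

n = 7, Σa = 107, Σb = 214, Σa² = 2163, Σb² = 6596, Σab = 3115
nΣab − ΣaΣb = 21805 − 22898 = -1093
nΣa² − (Σa)² = 15141 − 11449 = 3692; nΣb² − (Σb)² = 46172 − 45796 = 376
r = -1093 / √(3692 × 376) = -1093 / 1178.2156 ≈ -0.928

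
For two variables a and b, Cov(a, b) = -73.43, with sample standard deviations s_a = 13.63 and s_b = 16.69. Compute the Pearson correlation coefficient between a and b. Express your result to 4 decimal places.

r = Cov(a,b) / (s_a · s_b) = -73.43 / (13.63 × 16.69)
  = -73.43 / 227.4847 ≈ -0.3228

-0.3228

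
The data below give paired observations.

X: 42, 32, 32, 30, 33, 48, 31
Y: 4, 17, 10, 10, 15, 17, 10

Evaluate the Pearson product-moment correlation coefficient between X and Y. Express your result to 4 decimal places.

n = 7, ΣX = 248, ΣY = 83, ΣX² = 9066, ΣY² = 1119, ΣXY = 2953
nΣXY − ΣXΣY = 20671 − 20584 = 87
nΣX² − (ΣX)² = 63462 − 61504 = 1958; nΣY² − (ΣY)² = 7833 − 6889 = 944
r = 87 / √(1958 × 944) = 87 / 1359.5411 ≈ 0.0640

0.0640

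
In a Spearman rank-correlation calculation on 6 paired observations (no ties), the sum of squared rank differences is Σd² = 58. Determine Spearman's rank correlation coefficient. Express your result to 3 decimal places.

ρ = 1 − 6Σd² / [n(n²−1)] = 1 − 6×58 / (6×35)
  = 1 − 348/210 = 1 − 1.6571 ≈ -0.657

-0.657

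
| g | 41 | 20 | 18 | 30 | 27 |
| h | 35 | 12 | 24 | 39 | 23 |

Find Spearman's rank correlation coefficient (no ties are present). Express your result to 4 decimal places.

Rank g: 5, 2, 1, 4, 3
Rank h: 4, 1, 3, 5, 2
d = rank(g) − rank(h): 1, 1, -2, -1, 1; Σd² = 8
ρ = 1 − 6Σd² / [n(n²−1)] = 1 − 6×8 / (5×24) = 1 − 48/120 ≈ 0.6000

0.6000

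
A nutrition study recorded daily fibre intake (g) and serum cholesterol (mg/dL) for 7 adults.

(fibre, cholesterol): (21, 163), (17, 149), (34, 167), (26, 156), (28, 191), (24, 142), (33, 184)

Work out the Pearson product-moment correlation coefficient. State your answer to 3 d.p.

0.610

n = 7, Σx = 183, Σy = 1152, Σx² = 5011, Σy² = 191496, Σxy = 30518
nΣxy − ΣxΣy = 213626 − 210816 = 2810
nΣx² − (Σx)² = 35077 − 33489 = 1588; nΣy² − (Σy)² = 1340472 − 1327104 = 13368
r = 2810 / √(1588 × 13368) = 2810 / 4607.4270 ≈ 0.610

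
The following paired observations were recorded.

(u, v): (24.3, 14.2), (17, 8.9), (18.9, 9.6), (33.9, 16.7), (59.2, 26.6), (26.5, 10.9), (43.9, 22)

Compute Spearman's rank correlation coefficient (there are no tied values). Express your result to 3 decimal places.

0.964

Rank u: 3, 1, 2, 5, 7, 4, 6
Rank v: 4, 1, 2, 5, 7, 3, 6
d = rank(u) − rank(v): -1, 0, 0, 0, 0, 1, 0; Σd² = 2
ρ = 1 − 6Σd² / [n(n²−1)] = 1 − 6×2 / (7×48) = 1 − 12/336 ≈ 0.964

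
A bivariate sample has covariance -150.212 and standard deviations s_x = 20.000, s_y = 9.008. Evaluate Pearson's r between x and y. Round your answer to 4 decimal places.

r = Cov(x,y) / (s_x · s_y) = -150.212 / (20.000 × 9.008)
  = -150.212 / 180.1600 ≈ -0.8338

-0.8338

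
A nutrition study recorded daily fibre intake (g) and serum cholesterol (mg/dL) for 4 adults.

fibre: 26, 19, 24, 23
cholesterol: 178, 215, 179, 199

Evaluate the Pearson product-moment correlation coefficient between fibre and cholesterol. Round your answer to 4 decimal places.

n = 4, Σx = 92, Σy = 771, Σx² = 2142, Σy² = 149551, Σxy = 17586
nΣxy − ΣxΣy = 70344 − 70932 = -588
nΣx² − (Σx)² = 8568 − 8464 = 104; nΣy² − (Σy)² = 598204 − 594441 = 3763
r = -588 / √(104 × 3763) = -588 / 625.5813 ≈ -0.9399

-0.9399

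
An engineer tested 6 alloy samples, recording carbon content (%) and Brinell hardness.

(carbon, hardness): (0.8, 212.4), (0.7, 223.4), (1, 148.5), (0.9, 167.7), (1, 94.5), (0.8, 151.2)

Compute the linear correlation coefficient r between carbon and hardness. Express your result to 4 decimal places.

-0.8235

n = 6, Σx = 5.2, Σy = 997.7, Σx² = 4.58, Σy² = 176988.55, Σxy = 841.19
nΣxy − ΣxΣy = 5047.14 − 5188.04 = -140.9
nΣx² − (Σx)² = 27.48 − 27.04 = 0.44; nΣy² − (Σy)² = 1061931.3 − 995405.29 = 66526.01
r = -140.9 / √(0.44 × 66526.01) = -140.9 / 171.0890 ≈ -0.8235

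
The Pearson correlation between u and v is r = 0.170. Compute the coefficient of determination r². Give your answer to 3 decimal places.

r² = (0.170)² = 0.029

0.029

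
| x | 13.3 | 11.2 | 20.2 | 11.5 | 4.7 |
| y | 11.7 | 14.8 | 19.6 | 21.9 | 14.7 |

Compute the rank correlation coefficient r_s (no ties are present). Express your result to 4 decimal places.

Rank x: 4, 2, 5, 3, 1
Rank y: 1, 3, 4, 5, 2
d = rank(x) − rank(y): 3, -1, 1, -2, -1; Σd² = 16
ρ = 1 − 6Σd² / [n(n²−1)] = 1 − 6×16 / (5×24) = 1 − 96/120 ≈ 0.2000

0.2000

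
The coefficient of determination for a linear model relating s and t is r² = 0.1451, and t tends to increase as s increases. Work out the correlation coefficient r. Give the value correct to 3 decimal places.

0.381

|r| = √0.1451 = 0.381
The association is positive, so r = 0.381.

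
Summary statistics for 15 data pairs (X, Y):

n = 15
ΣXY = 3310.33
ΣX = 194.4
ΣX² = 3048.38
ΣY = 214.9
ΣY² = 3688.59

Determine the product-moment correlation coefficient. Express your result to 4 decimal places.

0.9248

r = (nΣXY − ΣXΣY) / √[(nΣX² − (ΣX)²)(nΣY² − (ΣY)²)]
Numerator: 15×3310.33 − 194.4×214.9 = 7878.39
Denominator: √[(45725.7 − 37791.36)(55328.85 − 46182.01)] = √[7934.34 × 9146.84] = 8519.0456
r = 7878.39 / 8519.0456 ≈ 0.9248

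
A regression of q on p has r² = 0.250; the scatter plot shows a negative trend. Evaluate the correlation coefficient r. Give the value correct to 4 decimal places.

|r| = √0.250 = 0.5000
The association is negative, so r = −0.5000.

-0.5000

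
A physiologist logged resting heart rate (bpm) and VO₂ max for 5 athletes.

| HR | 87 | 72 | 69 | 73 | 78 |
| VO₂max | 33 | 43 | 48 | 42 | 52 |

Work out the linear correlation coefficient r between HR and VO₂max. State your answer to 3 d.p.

-0.611

n = 5, Σx = 379, Σy = 218, Σx² = 28927, Σy² = 9710, Σxy = 16401
nΣxy − ΣxΣy = 82005 − 82622 = -617
nΣx² − (Σx)² = 144635 − 143641 = 994; nΣy² − (Σy)² = 48550 − 47524 = 1026
r = -617 / √(994 × 1026) = -617 / 1009.8733 ≈ -0.611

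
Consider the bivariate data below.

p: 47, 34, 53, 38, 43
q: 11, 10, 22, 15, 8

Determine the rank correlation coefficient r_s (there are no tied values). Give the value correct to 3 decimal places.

Rank p: 4, 1, 5, 2, 3
Rank q: 3, 2, 5, 4, 1
d = rank(p) − rank(q): 1, -1, 0, -2, 2; Σd² = 10
ρ = 1 − 6Σd² / [n(n²−1)] = 1 − 6×10 / (5×24) = 1 − 60/120 ≈ 0.500

0.500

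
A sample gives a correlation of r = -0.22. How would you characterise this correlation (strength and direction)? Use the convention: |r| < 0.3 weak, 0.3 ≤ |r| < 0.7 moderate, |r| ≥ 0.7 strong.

r = -0.22 < 0 so the relationship is negative.
|r| = 0.22, which falls in the weak range.

weak negative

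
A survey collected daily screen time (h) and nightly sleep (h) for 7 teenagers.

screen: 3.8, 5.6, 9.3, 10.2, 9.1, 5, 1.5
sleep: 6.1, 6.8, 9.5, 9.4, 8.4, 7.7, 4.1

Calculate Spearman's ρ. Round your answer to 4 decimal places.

Rank screen: 2, 4, 6, 7, 5, 3, 1
Rank sleep: 2, 3, 7, 6, 5, 4, 1
d = rank(screen) − rank(sleep): 0, 1, -1, 1, 0, -1, 0; Σd² = 4
ρ = 1 − 6Σd² / [n(n²−1)] = 1 − 6×4 / (7×48) = 1 − 24/336 ≈ 0.9286

0.9286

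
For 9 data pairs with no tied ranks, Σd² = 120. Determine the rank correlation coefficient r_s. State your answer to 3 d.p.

0.000

ρ = 1 − 6Σd² / [n(n²−1)] = 1 − 6×120 / (9×80)
  = 1 − 720/720 = 1 − 1.0000 ≈ 0.000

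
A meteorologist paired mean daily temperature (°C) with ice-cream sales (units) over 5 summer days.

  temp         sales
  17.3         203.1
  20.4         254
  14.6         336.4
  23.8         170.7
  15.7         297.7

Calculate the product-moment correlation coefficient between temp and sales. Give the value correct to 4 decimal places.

-0.8164

n = 5, Σx = 91.8, Σy = 1261.9, Σx² = 1741.54, Σy² = 336694.35, Σxy = 22343.22
nΣxy − ΣxΣy = 111716.1 − 115842.42 = -4126.32
nΣx² − (Σx)² = 8707.7 − 8427.24 = 280.46; nΣy² − (Σy)² = 1683471.75 − 1592391.61 = 91080.14
r = -4126.32 / √(280.46 × 91080.14) = -4126.32 / 5054.1405 ≈ -0.8164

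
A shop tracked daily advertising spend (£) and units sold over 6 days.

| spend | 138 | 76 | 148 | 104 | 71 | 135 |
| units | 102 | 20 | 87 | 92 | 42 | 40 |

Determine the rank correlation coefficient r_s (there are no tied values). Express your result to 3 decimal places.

0.486

Rank spend: 5, 2, 6, 3, 1, 4
Rank units: 6, 1, 4, 5, 3, 2
d = rank(spend) − rank(units): -1, 1, 2, -2, -2, 2; Σd² = 18
ρ = 1 − 6Σd² / [n(n²−1)] = 1 − 6×18 / (6×35) = 1 − 108/210 ≈ 0.486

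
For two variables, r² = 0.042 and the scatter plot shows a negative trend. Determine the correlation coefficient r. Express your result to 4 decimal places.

-0.2049

|r| = √0.042 = 0.2049
The association is negative, so r = −0.2049.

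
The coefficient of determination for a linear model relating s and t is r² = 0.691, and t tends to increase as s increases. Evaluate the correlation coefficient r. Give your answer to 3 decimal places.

0.831

|r| = √0.691 = 0.831
The association is positive, so r = 0.831.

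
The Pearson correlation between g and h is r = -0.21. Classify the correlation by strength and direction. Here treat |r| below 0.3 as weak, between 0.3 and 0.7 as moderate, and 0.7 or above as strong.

r = -0.21 < 0 so the relationship is negative.
|r| = 0.21, which falls in the weak range.

weak negative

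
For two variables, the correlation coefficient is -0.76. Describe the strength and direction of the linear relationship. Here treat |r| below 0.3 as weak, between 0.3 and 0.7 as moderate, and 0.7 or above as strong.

r = -0.76 < 0 so the relationship is negative.
|r| = 0.76, which falls in the strong range.

strong negative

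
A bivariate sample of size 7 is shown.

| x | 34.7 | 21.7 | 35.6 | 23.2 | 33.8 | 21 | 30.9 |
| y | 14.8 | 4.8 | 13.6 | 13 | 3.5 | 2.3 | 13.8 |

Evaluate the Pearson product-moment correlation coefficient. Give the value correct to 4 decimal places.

n = 7, Σx = 200.9, Σy = 65.8, Σx² = 6018.83, Σy² = 804.02, Σxy = 1996.5
nΣxy − ΣxΣy = 13975.5 − 13219.22 = 756.28
nΣx² − (Σx)² = 42131.81 − 40360.81 = 1771; nΣy² − (Σy)² = 5628.14 − 4329.64 = 1298.5
r = 756.28 / √(1771 × 1298.5) = 756.28 / 1516.4575 ≈ 0.4987

0.4987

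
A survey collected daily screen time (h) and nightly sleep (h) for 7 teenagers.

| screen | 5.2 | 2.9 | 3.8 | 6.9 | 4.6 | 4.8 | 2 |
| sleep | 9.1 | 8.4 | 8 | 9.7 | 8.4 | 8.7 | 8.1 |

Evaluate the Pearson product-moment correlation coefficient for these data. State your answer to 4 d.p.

n = 7, Σx = 30.2, Σy = 60.4, Σx² = 145.7, Σy² = 523.32, Σxy = 265.61
nΣxy − ΣxΣy = 1859.27 − 1824.08 = 35.19
nΣx² − (Σx)² = 1019.9 − 912.04 = 107.86; nΣy² − (Σy)² = 3663.24 − 3648.16 = 15.08
r = 35.19 / √(107.86 × 15.08) = 35.19 / 40.3302 ≈ 0.8725

0.8725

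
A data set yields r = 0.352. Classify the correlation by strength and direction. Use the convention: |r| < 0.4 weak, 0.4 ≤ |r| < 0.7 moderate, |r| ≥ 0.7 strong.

weak positive

r = 0.352 > 0 so the relationship is positive.
|r| = 0.352, which falls in the weak range.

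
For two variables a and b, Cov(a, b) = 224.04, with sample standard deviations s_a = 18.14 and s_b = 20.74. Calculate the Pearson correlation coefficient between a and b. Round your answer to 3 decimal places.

r = Cov(a,b) / (s_a · s_b) = 224.04 / (18.14 × 20.74)
  = 224.04 / 376.2236 ≈ 0.595

0.595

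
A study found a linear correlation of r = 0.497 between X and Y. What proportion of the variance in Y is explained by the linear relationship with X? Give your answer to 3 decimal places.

0.247

r² = (0.497)² = 0.247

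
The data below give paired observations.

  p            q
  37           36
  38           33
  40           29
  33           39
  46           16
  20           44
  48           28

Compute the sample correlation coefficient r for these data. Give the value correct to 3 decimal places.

-0.852

n = 7, Σp = 262, Σq = 225, Σp² = 10322, Σq² = 7723, Σpq = 7993
nΣpq − ΣpΣq = 55951 − 58950 = -2999
nΣp² − (Σp)² = 72254 − 68644 = 3610; nΣq² − (Σq)² = 54061 − 50625 = 3436
r = -2999 / √(3610 × 3436) = -2999 / 3521.9256 ≈ -0.852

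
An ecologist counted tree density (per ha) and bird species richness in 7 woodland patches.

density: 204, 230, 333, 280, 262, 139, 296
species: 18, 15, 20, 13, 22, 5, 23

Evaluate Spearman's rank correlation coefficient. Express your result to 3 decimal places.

Rank density: 2, 3, 7, 5, 4, 1, 6
Rank species: 4, 3, 5, 2, 6, 1, 7
d = rank(density) − rank(species): -2, 0, 2, 3, -2, 0, -1; Σd² = 22
ρ = 1 − 6Σd² / [n(n²−1)] = 1 − 6×22 / (7×48) = 1 − 132/336 ≈ 0.607

0.607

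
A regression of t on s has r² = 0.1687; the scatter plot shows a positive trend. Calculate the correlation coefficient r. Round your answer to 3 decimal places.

|r| = √0.1687 = 0.411
The association is positive, so r = 0.411.

0.411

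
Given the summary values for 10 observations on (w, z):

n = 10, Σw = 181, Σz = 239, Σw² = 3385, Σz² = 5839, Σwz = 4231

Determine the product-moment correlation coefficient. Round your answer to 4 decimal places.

-0.8073

r = (nΣwz − ΣwΣz) / √[(nΣw² − (Σw)²)(nΣz² − (Σz)²)]
Numerator: 10×4231 − 181×239 = -949
Denominator: √[(33850 − 32761)(58390 − 57121)] = √[1089 × 1269] = 1175.5599
r = -949 / 1175.5599 ≈ -0.8073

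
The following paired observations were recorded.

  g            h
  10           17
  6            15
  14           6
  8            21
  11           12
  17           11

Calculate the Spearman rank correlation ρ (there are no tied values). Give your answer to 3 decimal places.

Rank g: 3, 1, 5, 2, 4, 6
Rank h: 5, 4, 1, 6, 3, 2
d = rank(g) − rank(h): -2, -3, 4, -4, 1, 4; Σd² = 62
ρ = 1 − 6Σd² / [n(n²−1)] = 1 − 6×62 / (6×35) = 1 − 372/210 ≈ -0.771

-0.771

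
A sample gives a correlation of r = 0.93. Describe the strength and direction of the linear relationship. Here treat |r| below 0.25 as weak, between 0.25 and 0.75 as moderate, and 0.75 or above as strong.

strong positive

r = 0.93 > 0 so the relationship is positive.
|r| = 0.93, which falls in the strong range.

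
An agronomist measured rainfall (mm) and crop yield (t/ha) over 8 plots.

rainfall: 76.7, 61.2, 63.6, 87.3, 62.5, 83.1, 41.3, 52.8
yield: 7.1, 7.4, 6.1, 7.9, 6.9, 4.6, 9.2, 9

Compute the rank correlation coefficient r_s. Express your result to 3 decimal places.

Rank rainfall: 6, 3, 5, 8, 4, 7, 1, 2
Rank yield: 4, 5, 2, 6, 3, 1, 8, 7
d = rank(rainfall) − rank(yield): 2, -2, 3, 2, 1, 6, -7, -5; Σd² = 132
ρ = 1 − 6Σd² / [n(n²−1)] = 1 − 6×132 / (8×63) = 1 − 792/504 ≈ -0.571

-0.571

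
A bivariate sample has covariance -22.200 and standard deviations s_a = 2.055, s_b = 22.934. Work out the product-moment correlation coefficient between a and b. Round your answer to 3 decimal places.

r = Cov(a,b) / (s_a · s_b) = -22.200 / (2.055 × 22.934)
  = -22.200 / 47.1294 ≈ -0.471

-0.471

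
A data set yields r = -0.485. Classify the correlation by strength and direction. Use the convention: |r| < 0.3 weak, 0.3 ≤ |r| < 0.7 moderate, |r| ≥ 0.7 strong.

moderate negative

r = -0.485 < 0 so the relationship is negative.
|r| = 0.485, which falls in the moderate range.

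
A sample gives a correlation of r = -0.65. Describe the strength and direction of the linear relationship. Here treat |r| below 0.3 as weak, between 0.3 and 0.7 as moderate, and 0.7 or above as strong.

moderate negative

r = -0.65 < 0 so the relationship is negative.
|r| = 0.65, which falls in the moderate range.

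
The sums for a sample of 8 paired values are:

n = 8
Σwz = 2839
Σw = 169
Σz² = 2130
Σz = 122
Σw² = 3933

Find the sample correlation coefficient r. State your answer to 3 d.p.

r = (nΣwz − ΣwΣz) / √[(nΣw² − (Σw)²)(nΣz² − (Σz)²)]
Numerator: 8×2839 − 169×122 = 2094
Denominator: √[(31464 − 28561)(17040 − 14884)] = √[2903 × 2156] = 2501.7730
r = 2094 / 2501.7730 ≈ 0.837

0.837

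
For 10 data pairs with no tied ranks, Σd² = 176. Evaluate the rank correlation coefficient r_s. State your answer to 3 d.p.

-0.067

ρ = 1 − 6Σd² / [n(n²−1)] = 1 − 6×176 / (10×99)
  = 1 − 1056/990 = 1 − 1.0667 ≈ -0.067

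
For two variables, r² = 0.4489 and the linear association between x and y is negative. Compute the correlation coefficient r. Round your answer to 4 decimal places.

-0.6700

|r| = √0.4489 = 0.6700
The association is negative, so r = −0.6700.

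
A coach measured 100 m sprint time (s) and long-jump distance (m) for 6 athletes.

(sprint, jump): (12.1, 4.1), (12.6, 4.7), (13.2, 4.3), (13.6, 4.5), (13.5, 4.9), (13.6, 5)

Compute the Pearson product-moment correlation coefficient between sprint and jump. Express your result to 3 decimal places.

n = 6, Σx = 78.6, Σy = 27.5, Σx² = 1031.58, Σy² = 126.65, Σxy = 360.94
nΣxy − ΣxΣy = 2165.64 − 2161.5 = 4.14
nΣx² − (Σx)² = 6189.48 − 6177.96 = 11.52; nΣy² − (Σy)² = 759.9 − 756.25 = 3.65
r = 4.14 / √(11.52 × 3.65) = 4.14 / 6.4844 ≈ 0.638

0.638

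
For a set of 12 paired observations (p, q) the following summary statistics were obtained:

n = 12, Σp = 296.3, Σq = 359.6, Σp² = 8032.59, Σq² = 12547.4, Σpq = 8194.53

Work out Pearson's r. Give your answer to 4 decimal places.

-0.6077

r = (nΣpq − ΣpΣq) / √[(nΣp² − (Σp)²)(nΣq² − (Σq)²)]
Numerator: 12×8194.53 − 296.3×359.6 = -8215.12
Denominator: √[(96391.08 − 87793.69)(150568.8 − 129312.16)] = √[8597.39 × 21256.64] = 13518.5659
r = -8215.12 / 13518.5659 ≈ -0.6077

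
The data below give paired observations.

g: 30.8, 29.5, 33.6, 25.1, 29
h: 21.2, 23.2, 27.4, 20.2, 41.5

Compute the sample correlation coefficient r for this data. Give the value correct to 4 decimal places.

n = 5, Σg = 148, Σh = 133.5, Σg² = 4418.86, Σh² = 3868.73, Σgh = 3968.52
nΣgh − ΣgΣh = 19842.6 − 19758 = 84.6
nΣg² − (Σg)² = 22094.3 − 21904 = 190.3; nΣh² − (Σh)² = 19343.65 − 17822.25 = 1521.4
r = 84.6 / √(190.3 × 1521.4) = 84.6 / 538.0729 ≈ 0.1572

0.1572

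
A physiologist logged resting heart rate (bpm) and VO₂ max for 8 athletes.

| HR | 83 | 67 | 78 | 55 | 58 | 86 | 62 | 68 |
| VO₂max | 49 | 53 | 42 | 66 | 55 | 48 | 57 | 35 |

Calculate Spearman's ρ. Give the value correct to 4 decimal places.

-0.7619

Rank HR: 7, 4, 6, 1, 2, 8, 3, 5
Rank VO₂max: 4, 5, 2, 8, 6, 3, 7, 1
d = rank(HR) − rank(VO₂max): 3, -1, 4, -7, -4, 5, -4, 4; Σd² = 148
ρ = 1 − 6Σd² / [n(n²−1)] = 1 − 6×148 / (8×63) = 1 − 888/504 ≈ -0.7619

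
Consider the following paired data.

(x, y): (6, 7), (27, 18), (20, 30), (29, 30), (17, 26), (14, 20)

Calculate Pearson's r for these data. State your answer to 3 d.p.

0.673

n = 6, Σx = 113, Σy = 131, Σx² = 2491, Σy² = 3249, Σxy = 2720
nΣxy − ΣxΣy = 16320 − 14803 = 1517
nΣx² − (Σx)² = 14946 − 12769 = 2177; nΣy² − (Σy)² = 19494 − 17161 = 2333
r = 1517 / √(2177 × 2333) = 1517 / 2253.6506 ≈ 0.673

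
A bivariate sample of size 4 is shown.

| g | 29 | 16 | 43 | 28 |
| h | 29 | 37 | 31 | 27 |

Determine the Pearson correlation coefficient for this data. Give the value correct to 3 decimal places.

-0.517

n = 4, Σg = 116, Σh = 124, Σg² = 3730, Σh² = 3900, Σgh = 3522
nΣgh − ΣgΣh = 14088 − 14384 = -296
nΣg² − (Σg)² = 14920 − 13456 = 1464; nΣh² − (Σh)² = 15600 − 15376 = 224
r = -296 / √(1464 × 224) = -296 / 572.6570 ≈ -0.517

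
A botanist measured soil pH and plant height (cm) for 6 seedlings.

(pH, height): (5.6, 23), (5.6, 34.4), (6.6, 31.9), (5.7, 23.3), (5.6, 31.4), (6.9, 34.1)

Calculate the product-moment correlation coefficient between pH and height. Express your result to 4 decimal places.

0.4776

n = 6, Σx = 36, Σy = 178.1, Σx² = 217.74, Σy² = 5421.63, Σxy = 1075.92
nΣxy − ΣxΣy = 6455.52 − 6411.6 = 43.92
nΣx² − (Σx)² = 1306.44 − 1296 = 10.44; nΣy² − (Σy)² = 32529.78 − 31719.61 = 810.17
r = 43.92 / √(10.44 × 810.17) = 43.92 / 91.9683 ≈ 0.4776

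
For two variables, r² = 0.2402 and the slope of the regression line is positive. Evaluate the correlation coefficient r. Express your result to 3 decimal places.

|r| = √0.2402 = 0.490
The association is positive, so r = 0.490.

0.490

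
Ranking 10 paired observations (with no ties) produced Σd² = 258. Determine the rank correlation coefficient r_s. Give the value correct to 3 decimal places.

-0.564

ρ = 1 − 6Σd² / [n(n²−1)] = 1 − 6×258 / (10×99)
  = 1 − 1548/990 = 1 − 1.5636 ≈ -0.564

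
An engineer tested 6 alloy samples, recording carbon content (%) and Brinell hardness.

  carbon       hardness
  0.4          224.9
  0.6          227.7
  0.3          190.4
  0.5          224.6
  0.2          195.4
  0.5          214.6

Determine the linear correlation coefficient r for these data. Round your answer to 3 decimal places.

0.842

n = 6, Σx = 2.5, Σy = 1277.6, Σx² = 1.15, Σy² = 273358.94, Σxy = 542.38
nΣxy − ΣxΣy = 3254.28 − 3194 = 60.28
nΣx² − (Σx)² = 6.9 − 6.25 = 0.65; nΣy² − (Σy)² = 1640153.64 − 1632261.76 = 7891.88
r = 60.28 / √(0.65 × 7891.88) = 60.28 / 71.6221 ≈ 0.842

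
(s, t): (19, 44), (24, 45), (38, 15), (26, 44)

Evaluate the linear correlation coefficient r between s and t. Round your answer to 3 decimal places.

n = 4, Σs = 107, Σt = 148, Σs² = 3057, Σt² = 6122, Σst = 3630
nΣst − ΣsΣt = 14520 − 15836 = -1316
nΣs² − (Σs)² = 12228 − 11449 = 779; nΣt² − (Σt)² = 24488 − 21904 = 2584
r = -1316 / √(779 × 2584) = -1316 / 1418.7798 ≈ -0.928

-0.928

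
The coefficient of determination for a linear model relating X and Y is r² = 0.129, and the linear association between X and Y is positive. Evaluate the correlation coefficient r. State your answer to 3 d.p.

0.359

|r| = √0.129 = 0.359
The association is positive, so r = 0.359.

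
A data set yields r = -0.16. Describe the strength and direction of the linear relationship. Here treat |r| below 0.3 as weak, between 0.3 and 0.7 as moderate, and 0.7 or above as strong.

r = -0.16 < 0 so the relationship is negative.
|r| = 0.16, which falls in the weak range.

weak negative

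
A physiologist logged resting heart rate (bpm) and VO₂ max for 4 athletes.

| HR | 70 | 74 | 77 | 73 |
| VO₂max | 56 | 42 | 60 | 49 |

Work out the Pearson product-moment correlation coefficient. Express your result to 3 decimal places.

0.153

n = 4, Σx = 294, Σy = 207, Σx² = 21634, Σy² = 10901, Σxy = 15225
nΣxy − ΣxΣy = 60900 − 60858 = 42
nΣx² − (Σx)² = 86536 − 86436 = 100; nΣy² − (Σy)² = 43604 − 42849 = 755
r = 42 / √(100 × 755) = 42 / 274.7726 ≈ 0.153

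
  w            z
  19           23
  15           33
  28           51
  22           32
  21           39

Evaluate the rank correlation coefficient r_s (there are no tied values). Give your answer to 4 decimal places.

Rank w: 2, 1, 5, 4, 3
Rank z: 1, 3, 5, 2, 4
d = rank(w) − rank(z): 1, -2, 0, 2, -1; Σd² = 10
ρ = 1 − 6Σd² / [n(n²−1)] = 1 − 6×10 / (5×24) = 1 − 60/120 ≈ 0.5000

0.5000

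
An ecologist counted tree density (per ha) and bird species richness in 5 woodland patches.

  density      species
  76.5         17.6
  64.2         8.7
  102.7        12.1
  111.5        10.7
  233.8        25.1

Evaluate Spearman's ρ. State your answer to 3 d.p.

0.600

Rank density: 2, 1, 3, 4, 5
Rank species: 4, 1, 3, 2, 5
d = rank(density) − rank(species): -2, 0, 0, 2, 0; Σd² = 8
ρ = 1 − 6Σd² / [n(n²−1)] = 1 − 6×8 / (5×24) = 1 − 48/120 ≈ 0.600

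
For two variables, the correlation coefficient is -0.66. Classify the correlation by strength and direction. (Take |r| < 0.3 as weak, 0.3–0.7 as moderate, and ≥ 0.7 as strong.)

r = -0.66 < 0 so the relationship is negative.
|r| = 0.66, which falls in the moderate range.

moderate negative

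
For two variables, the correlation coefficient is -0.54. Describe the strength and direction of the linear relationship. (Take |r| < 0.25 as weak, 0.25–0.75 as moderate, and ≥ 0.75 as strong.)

moderate negative

r = -0.54 < 0 so the relationship is negative.
|r| = 0.54, which falls in the moderate range.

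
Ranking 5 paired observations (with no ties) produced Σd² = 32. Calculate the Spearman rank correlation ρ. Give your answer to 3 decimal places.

ρ = 1 − 6Σd² / [n(n²−1)] = 1 − 6×32 / (5×24)
  = 1 − 192/120 = 1 − 1.6000 ≈ -0.600

-0.600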